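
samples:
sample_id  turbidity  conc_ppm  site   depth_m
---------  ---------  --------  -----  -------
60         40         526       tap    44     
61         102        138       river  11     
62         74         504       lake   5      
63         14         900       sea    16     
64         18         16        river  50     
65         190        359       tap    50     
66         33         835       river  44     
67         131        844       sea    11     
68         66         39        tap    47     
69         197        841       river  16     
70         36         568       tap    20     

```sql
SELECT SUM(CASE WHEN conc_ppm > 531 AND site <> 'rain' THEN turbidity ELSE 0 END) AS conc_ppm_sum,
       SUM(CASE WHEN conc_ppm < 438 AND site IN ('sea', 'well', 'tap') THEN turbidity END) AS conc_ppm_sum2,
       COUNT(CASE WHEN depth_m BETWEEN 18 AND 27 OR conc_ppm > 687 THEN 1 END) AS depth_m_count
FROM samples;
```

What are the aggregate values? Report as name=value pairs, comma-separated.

conc_ppm_sum=411, conc_ppm_sum2=256, depth_m_count=5

[conc_ppm_sum: conc_ppm > 531 AND site <> 'rain']
sample_id=60: ✗
sample_id=61: ✗
sample_id=62: ✗
sample_id=63: ✓ → 14
sample_id=64: ✗
sample_id=65: ✗
sample_id=66: ✓ → 33
sample_id=67: ✓ → 131
sample_id=68: ✗
sample_id=69: ✓ → 197
sample_id=70: ✓ → 36
conc_ppm_sum = 14 + 33 + 131 + 197 + 36 = 411
—
[conc_ppm_sum2: conc_ppm < 438 AND site IN ('sea', 'well', 'tap')]
sample_id=60: ✗
sample_id=61: ✗
sample_id=62: ✗
sample_id=63: ✗
sample_id=64: ✗
sample_id=65: ✓ → 190
sample_id=66: ✗
sample_id=67: ✗
sample_id=68: ✓ → 66
sample_id=69: ✗
sample_id=70: ✗
conc_ppm_sum2 = 190 + 66 = 256
—
[depth_m_count: depth_m BETWEEN 18 AND 27 OR conc_ppm > 687]
sample_id=60: ✗
sample_id=61: ✗
sample_id=62: ✗
sample_id=63: ✓ → 1
sample_id=64: ✗
sample_id=65: ✗
sample_id=66: ✓ → 1
sample_id=67: ✓ → 1
sample_id=68: ✗
sample_id=69: ✓ → 1
sample_id=70: ✓ → 1
depth_m_count = COUNT(1, 1, 1, 1, 1) = 5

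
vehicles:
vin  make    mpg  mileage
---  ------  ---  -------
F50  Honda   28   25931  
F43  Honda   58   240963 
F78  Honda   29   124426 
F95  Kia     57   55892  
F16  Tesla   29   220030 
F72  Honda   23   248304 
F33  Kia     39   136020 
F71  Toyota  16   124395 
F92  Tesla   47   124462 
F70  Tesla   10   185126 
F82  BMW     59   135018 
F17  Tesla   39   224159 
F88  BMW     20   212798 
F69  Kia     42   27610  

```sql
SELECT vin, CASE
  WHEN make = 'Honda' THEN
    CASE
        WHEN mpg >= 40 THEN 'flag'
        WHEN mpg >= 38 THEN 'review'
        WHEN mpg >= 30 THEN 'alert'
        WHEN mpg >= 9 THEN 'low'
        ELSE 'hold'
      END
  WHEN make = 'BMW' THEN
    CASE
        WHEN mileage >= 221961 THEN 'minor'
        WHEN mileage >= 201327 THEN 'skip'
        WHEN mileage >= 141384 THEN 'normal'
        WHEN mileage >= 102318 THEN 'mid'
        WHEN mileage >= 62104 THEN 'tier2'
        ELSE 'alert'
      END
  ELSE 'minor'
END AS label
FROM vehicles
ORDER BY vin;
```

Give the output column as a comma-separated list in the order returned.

vin=F16: make='Tesla' → outer ELSE → minor
vin=F17: make='Tesla' → outer ELSE → minor
vin=F33: make='Kia' → outer ELSE → minor
vin=F43: make='Honda' → inner[mpg >= 40] → flag
vin=F50: make='Honda' → inner[mpg >= 9] → low
vin=F69: make='Kia' → outer ELSE → minor
vin=F70: make='Tesla' → outer ELSE → minor
vin=F71: make='Toyota' → outer ELSE → minor
vin=F72: make='Honda' → inner[mpg >= 9] → low
vin=F78: make='Honda' → inner[mpg >= 9] → low
vin=F82: make='BMW' → inner[mileage >= 102318] → mid
vin=F88: make='BMW' → inner[mileage >= 201327] → skip
vin=F92: make='Tesla' → outer ELSE → minor
vin=F95: make='Kia' → outer ELSE → minor

minor, minor, minor, flag, low, minor, minor, minor, low, low, mid, skip, minor, minor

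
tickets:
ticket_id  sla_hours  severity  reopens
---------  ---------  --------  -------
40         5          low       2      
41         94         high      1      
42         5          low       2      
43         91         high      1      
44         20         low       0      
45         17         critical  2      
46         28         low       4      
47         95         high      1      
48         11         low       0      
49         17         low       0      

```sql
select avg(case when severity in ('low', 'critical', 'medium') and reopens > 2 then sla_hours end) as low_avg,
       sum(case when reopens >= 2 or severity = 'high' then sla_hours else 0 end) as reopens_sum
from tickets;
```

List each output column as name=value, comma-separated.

[low_avg: severity in ('low', 'critical', 'medium') and reopens > 2]
ticket_id=40: ✗
ticket_id=41: ✗
ticket_id=42: ✗
ticket_id=43: ✗
ticket_id=44: ✗
ticket_id=45: ✗
ticket_id=46: ✓ → 28
ticket_id=47: ✗
ticket_id=48: ✗
ticket_id=49: ✗
low_avg = 28
—
[reopens_sum: reopens >= 2 or severity = 'high']
ticket_id=40: ✓ → 5
ticket_id=41: ✓ → 94
ticket_id=42: ✓ → 5
ticket_id=43: ✓ → 91
ticket_id=44: ✗
ticket_id=45: ✓ → 17
ticket_id=46: ✓ → 28
ticket_id=47: ✓ → 95
ticket_id=48: ✗
ticket_id=49: ✗
reopens_sum = 5 + 94 + 5 + 91 + 17 + 28 + 95 = 335

low_avg=28, reopens_sum=335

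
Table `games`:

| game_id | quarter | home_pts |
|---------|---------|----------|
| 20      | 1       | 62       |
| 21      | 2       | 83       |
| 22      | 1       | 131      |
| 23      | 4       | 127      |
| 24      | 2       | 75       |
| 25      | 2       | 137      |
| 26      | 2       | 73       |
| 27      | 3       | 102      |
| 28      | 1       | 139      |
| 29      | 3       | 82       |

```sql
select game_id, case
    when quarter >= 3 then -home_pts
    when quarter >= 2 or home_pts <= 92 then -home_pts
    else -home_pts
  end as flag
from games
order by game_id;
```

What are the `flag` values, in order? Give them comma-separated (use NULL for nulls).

-62, -83, -131, -127, -75, -137, -73, -102, -139, -82

game_id=20: quarter >= 2 or home_pts <= 92 → -62
game_id=21: quarter >= 2 or home_pts <= 92 → -83
game_id=22: ELSE → -131
game_id=23: quarter >= 3 → -127
game_id=24: quarter >= 2 or home_pts <= 92 → -75
game_id=25: quarter >= 2 or home_pts <= 92 → -137
game_id=26: quarter >= 2 or home_pts <= 92 → -73
game_id=27: quarter >= 3 → -102
game_id=28: ELSE → -139
game_id=29: quarter >= 3 → -82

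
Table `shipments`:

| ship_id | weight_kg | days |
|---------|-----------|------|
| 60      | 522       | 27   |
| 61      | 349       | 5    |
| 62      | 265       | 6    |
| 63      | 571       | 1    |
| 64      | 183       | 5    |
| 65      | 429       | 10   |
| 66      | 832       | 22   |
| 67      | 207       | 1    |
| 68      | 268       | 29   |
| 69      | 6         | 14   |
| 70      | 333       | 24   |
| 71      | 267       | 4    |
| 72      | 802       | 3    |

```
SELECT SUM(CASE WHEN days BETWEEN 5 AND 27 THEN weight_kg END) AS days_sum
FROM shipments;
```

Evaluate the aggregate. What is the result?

2919

ship_id=60: ✓ → 522
ship_id=61: ✓ → 349
ship_id=62: ✓ → 265
ship_id=63: ✗
ship_id=64: ✓ → 183
ship_id=65: ✓ → 429
ship_id=66: ✓ → 832
ship_id=67: ✗
ship_id=68: ✗
ship_id=69: ✓ → 6
ship_id=70: ✓ → 333
ship_id=71: ✗
ship_id=72: ✗
days_sum = 522 + 349 + 265 + 183 + 429 + 832 + 6 + 333 = 2919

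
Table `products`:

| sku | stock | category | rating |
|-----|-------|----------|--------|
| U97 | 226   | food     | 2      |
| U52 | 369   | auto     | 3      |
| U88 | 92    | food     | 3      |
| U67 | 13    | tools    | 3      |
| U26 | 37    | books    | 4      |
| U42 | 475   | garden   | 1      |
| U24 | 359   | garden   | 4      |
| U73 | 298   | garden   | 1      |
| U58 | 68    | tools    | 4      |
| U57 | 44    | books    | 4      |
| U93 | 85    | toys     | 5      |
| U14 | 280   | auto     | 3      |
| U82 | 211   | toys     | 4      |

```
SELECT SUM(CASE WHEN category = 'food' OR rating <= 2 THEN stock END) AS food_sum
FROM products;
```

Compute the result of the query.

sku=U97: ✓ → 226
sku=U52: ✗
sku=U88: ✓ → 92
sku=U67: ✗
sku=U26: ✗
sku=U42: ✓ → 475
sku=U24: ✗
sku=U73: ✓ → 298
sku=U58: ✗
sku=U57: ✗
sku=U93: ✗
sku=U14: ✗
sku=U82: ✗
food_sum = 226 + 92 + 475 + 298 = 1091

1091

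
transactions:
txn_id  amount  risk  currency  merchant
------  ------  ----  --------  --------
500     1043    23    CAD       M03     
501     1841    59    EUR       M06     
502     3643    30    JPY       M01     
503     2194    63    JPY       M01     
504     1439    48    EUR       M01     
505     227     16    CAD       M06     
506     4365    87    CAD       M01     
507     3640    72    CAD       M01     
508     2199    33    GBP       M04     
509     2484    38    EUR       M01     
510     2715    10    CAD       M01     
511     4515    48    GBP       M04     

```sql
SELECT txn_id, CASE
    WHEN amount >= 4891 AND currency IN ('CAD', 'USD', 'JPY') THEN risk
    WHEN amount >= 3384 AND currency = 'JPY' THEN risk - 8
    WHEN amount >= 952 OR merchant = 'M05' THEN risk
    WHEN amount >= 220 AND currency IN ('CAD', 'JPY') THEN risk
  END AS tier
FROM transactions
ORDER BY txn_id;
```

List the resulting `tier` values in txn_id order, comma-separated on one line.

txn_id=500: amount >= 952 OR merchant = 'M05' → 23
txn_id=501: amount >= 952 OR merchant = 'M05' → 59
txn_id=502: amount >= 3384 AND currency = 'JPY' → 22
txn_id=503: amount >= 952 OR merchant = 'M05' → 63
txn_id=504: amount >= 952 OR merchant = 'M05' → 48
txn_id=505: amount >= 220 AND currency IN ('CAD', 'JPY') → 16
txn_id=506: amount >= 952 OR merchant = 'M05' → 87
txn_id=507: amount >= 952 OR merchant = 'M05' → 72
txn_id=508: amount >= 952 OR merchant = 'M05' → 33
txn_id=509: amount >= 952 OR merchant = 'M05' → 38
txn_id=510: amount >= 952 OR merchant = 'M05' → 10
txn_id=511: amount >= 952 OR merchant = 'M05' → 48

23, 59, 22, 63, 48, 16, 87, 72, 33, 38, 10, 48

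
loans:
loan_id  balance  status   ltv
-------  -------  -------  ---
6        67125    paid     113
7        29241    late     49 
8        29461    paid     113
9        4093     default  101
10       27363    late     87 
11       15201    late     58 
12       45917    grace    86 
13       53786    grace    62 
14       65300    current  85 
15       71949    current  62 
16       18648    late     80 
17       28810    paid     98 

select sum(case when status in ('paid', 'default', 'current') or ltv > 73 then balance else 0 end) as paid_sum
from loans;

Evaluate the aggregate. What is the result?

358666

loan_id=6: ✓ → 67125
loan_id=7: ✗
loan_id=8: ✓ → 29461
loan_id=9: ✓ → 4093
loan_id=10: ✓ → 27363
loan_id=11: ✗
loan_id=12: ✓ → 45917
loan_id=13: ✗
loan_id=14: ✓ → 65300
loan_id=15: ✓ → 71949
loan_id=16: ✓ → 18648
loan_id=17: ✓ → 28810
paid_sum = 67125 + 29461 + 4093 + 27363 + 45917 + 65300 + 71949 + 18648 + 28810 = 358666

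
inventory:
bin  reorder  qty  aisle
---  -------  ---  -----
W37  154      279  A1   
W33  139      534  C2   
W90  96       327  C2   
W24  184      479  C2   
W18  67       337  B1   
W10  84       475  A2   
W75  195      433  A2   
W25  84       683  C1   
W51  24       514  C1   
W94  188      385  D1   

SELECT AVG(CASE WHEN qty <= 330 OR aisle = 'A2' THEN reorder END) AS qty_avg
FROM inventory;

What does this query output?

132.25

bin=W37: ✓ → 154
bin=W33: ✗
bin=W90: ✓ → 96
bin=W24: ✗
bin=W18: ✗
bin=W10: ✓ → 84
bin=W75: ✓ → 195
bin=W25: ✗
bin=W51: ✗
bin=W94: ✗
qty_avg = (154 + 96 + 84 + 195) / 4 = 132.25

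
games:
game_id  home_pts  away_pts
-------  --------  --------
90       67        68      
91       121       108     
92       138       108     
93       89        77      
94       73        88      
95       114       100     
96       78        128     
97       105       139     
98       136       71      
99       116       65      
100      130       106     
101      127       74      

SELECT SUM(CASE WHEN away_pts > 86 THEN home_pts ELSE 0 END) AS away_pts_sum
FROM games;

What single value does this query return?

759

game_id=90: ✗
game_id=91: ✓ → 121
game_id=92: ✓ → 138
game_id=93: ✗
game_id=94: ✓ → 73
game_id=95: ✓ → 114
game_id=96: ✓ → 78
game_id=97: ✓ → 105
game_id=98: ✗
game_id=99: ✗
game_id=100: ✓ → 130
game_id=101: ✗
away_pts_sum = 121 + 138 + 73 + 114 + 78 + 105 + 130 = 759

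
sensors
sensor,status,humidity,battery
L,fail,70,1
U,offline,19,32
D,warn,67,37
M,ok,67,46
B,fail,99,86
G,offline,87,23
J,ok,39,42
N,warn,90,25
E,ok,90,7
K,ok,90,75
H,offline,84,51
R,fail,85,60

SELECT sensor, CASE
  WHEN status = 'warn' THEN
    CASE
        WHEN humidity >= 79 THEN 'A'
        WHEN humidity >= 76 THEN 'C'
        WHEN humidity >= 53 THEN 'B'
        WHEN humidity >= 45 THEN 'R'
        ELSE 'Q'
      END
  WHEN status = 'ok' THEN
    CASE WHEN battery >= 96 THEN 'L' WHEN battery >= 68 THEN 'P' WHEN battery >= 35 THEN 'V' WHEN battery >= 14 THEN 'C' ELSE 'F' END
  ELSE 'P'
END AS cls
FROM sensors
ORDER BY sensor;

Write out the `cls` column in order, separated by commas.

P, B, F, P, P, V, P, P, V, A, P, P

sensor=B: status='fail' → outer ELSE → P
sensor=D: status='warn' → inner[humidity >= 53] → B
sensor=E: status='ok' → inner[ELSE] → F
sensor=G: status='offline' → outer ELSE → P
sensor=H: status='offline' → outer ELSE → P
sensor=J: status='ok' → inner[battery >= 35] → V
sensor=K: status='ok' → inner[battery >= 68] → P
sensor=L: status='fail' → outer ELSE → P
sensor=M: status='ok' → inner[battery >= 35] → V
sensor=N: status='warn' → inner[humidity >= 79] → A
sensor=R: status='fail' → outer ELSE → P
sensor=U: status='offline' → outer ELSE → P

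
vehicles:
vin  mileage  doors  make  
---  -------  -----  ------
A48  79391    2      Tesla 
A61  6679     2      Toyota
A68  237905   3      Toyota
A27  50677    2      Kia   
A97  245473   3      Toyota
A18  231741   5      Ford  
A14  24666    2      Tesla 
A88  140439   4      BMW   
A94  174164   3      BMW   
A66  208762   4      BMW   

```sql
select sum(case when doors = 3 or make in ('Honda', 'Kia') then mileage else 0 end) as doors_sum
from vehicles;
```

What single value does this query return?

708219

vin=A48: ✗
vin=A61: ✗
vin=A68: ✓ → 237905
vin=A27: ✓ → 50677
vin=A97: ✓ → 245473
vin=A18: ✗
vin=A14: ✗
vin=A88: ✗
vin=A94: ✓ → 174164
vin=A66: ✗
doors_sum = 237905 + 50677 + 245473 + 174164 = 708219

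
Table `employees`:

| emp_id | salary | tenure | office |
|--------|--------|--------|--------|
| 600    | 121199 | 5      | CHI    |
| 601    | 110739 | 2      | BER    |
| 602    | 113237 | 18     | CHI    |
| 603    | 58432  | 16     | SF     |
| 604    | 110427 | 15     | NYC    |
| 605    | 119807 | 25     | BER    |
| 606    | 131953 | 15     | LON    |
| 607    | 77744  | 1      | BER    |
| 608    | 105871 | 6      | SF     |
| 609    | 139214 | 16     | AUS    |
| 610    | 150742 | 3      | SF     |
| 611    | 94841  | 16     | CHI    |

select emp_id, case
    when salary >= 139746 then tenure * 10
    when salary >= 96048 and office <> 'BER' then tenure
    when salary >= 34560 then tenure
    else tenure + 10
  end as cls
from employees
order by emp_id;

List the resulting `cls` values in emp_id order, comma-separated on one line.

emp_id=600: salary >= 96048 and office <> 'BER' → 5
emp_id=601: salary >= 34560 → 2
emp_id=602: salary >= 96048 and office <> 'BER' → 18
emp_id=603: salary >= 34560 → 16
emp_id=604: salary >= 96048 and office <> 'BER' → 15
emp_id=605: salary >= 34560 → 25
emp_id=606: salary >= 96048 and office <> 'BER' → 15
emp_id=607: salary >= 34560 → 1
emp_id=608: salary >= 96048 and office <> 'BER' → 6
emp_id=609: salary >= 96048 and office <> 'BER' → 16
emp_id=610: salary >= 139746 → 30
emp_id=611: salary >= 34560 → 16

5, 2, 18, 16, 15, 25, 15, 1, 6, 16, 30, 16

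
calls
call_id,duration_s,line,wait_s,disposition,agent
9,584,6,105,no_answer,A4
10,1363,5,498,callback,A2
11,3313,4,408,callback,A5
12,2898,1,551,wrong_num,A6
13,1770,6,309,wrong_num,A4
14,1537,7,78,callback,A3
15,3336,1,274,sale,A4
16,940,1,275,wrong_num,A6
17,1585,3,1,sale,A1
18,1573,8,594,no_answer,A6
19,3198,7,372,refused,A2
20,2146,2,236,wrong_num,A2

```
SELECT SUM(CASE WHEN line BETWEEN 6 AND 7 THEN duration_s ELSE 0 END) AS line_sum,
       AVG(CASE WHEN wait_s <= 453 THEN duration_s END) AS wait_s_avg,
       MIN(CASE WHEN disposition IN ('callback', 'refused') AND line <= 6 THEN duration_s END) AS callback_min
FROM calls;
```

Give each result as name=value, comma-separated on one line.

line_sum=7089, wait_s_avg=2045.4444444444, callback_min=1363

[line_sum: line BETWEEN 6 AND 7]
call_id=9: ✓ → 584
call_id=10: ✗
call_id=11: ✗
call_id=12: ✗
call_id=13: ✓ → 1770
call_id=14: ✓ → 1537
call_id=15: ✗
call_id=16: ✗
call_id=17: ✗
call_id=18: ✗
call_id=19: ✓ → 3198
call_id=20: ✗
line_sum = 584 + 1770 + 1537 + 3198 = 7089
—
[wait_s_avg: wait_s <= 453]
call_id=9: ✓ → 584
call_id=10: ✗
call_id=11: ✓ → 3313
call_id=12: ✗
call_id=13: ✓ → 1770
call_id=14: ✓ → 1537
call_id=15: ✓ → 3336
call_id=16: ✓ → 940
call_id=17: ✓ → 1585
call_id=18: ✗
call_id=19: ✓ → 3198
call_id=20: ✓ → 2146
wait_s_avg = (584 + 3313 + 1770 + 1537 + 3336 + 940 + 1585 + 3198 + 2146) / 9 = 2045.4444444444
—
[callback_min: disposition IN ('callback', 'refused') AND line <= 6]
call_id=9: ✗
call_id=10: ✓ → 1363
call_id=11: ✓ → 3313
call_id=12: ✗
call_id=13: ✗
call_id=14: ✗
call_id=15: ✗
call_id=16: ✗
call_id=17: ✗
call_id=18: ✗
call_id=19: ✗
call_id=20: ✗
callback_min = MIN(1363, 3313) = 1363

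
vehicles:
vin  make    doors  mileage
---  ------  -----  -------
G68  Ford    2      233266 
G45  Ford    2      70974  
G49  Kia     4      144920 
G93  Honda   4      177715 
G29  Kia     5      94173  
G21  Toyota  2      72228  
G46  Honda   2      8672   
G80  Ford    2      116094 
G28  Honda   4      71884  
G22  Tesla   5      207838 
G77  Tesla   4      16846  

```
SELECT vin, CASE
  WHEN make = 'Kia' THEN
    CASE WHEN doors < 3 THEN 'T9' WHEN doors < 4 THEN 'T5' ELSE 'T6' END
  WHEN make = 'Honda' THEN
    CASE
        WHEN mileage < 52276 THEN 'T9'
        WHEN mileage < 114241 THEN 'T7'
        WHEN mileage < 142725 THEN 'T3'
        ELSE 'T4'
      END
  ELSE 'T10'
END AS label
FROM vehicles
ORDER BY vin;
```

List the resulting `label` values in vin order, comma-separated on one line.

vin=G21: make='Toyota' → outer ELSE → T10
vin=G22: make='Tesla' → outer ELSE → T10
vin=G28: make='Honda' → inner[mileage < 114241] → T7
vin=G29: make='Kia' → inner[ELSE] → T6
vin=G45: make='Ford' → outer ELSE → T10
vin=G46: make='Honda' → inner[mileage < 52276] → T9
vin=G49: make='Kia' → inner[ELSE] → T6
vin=G68: make='Ford' → outer ELSE → T10
vin=G77: make='Tesla' → outer ELSE → T10
vin=G80: make='Ford' → outer ELSE → T10
vin=G93: make='Honda' → inner[ELSE] → T4

T10, T10, T7, T6, T10, T9, T6, T10, T10, T10, T4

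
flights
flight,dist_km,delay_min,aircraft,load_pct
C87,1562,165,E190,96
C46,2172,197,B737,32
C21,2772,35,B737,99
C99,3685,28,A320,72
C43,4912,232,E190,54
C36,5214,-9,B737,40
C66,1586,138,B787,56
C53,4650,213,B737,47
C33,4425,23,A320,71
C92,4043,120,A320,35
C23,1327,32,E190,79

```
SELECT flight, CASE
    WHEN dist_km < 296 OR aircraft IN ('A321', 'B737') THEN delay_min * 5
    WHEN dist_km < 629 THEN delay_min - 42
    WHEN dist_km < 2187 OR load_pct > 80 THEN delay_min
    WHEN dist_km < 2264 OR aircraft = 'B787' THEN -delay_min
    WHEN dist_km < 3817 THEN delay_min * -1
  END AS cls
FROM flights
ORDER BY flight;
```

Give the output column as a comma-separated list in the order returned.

flight=C21: dist_km < 296 OR aircraft IN ('A321', 'B737') → 175
flight=C23: dist_km < 2187 OR load_pct > 80 → 32
flight=C33: (no match → NULL) → NULL
flight=C36: dist_km < 296 OR aircraft IN ('A321', 'B737') → -45
flight=C43: (no match → NULL) → NULL
flight=C46: dist_km < 296 OR aircraft IN ('A321', 'B737') → 985
flight=C53: dist_km < 296 OR aircraft IN ('A321', 'B737') → 1065
flight=C66: dist_km < 2187 OR load_pct > 80 → 138
flight=C87: dist_km < 2187 OR load_pct > 80 → 165
flight=C92: (no match → NULL) → NULL
flight=C99: dist_km < 3817 → -28

175, 32, NULL, -45, NULL, 985, 1065, 138, 165, NULL, -28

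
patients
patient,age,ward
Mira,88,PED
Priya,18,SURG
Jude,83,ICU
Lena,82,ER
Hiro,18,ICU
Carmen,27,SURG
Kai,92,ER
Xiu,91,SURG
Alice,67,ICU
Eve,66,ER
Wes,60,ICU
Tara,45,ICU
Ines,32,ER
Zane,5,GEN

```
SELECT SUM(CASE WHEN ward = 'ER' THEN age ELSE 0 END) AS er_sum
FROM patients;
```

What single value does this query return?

272

patient=Mira: ✗
patient=Priya: ✗
patient=Jude: ✗
patient=Lena: ✓ → 82
patient=Hiro: ✗
patient=Carmen: ✗
patient=Kai: ✓ → 92
patient=Xiu: ✗
patient=Alice: ✗
patient=Eve: ✓ → 66
patient=Wes: ✗
patient=Tara: ✗
patient=Ines: ✓ → 32
patient=Zane: ✗
er_sum = 82 + 92 + 66 + 32 = 272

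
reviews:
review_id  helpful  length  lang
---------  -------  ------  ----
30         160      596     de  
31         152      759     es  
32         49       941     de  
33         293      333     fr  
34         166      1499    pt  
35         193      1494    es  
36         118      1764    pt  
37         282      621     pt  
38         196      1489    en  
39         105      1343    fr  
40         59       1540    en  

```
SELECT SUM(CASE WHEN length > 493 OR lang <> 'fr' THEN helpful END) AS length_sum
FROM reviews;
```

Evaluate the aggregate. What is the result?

1480

review_id=30: ✓ → 160
review_id=31: ✓ → 152
review_id=32: ✓ → 49
review_id=33: ✗
review_id=34: ✓ → 166
review_id=35: ✓ → 193
review_id=36: ✓ → 118
review_id=37: ✓ → 282
review_id=38: ✓ → 196
review_id=39: ✓ → 105
review_id=40: ✓ → 59
length_sum = 160 + 152 + 49 + 166 + 193 + 118 + 282 + 196 + 105 + 59 = 1480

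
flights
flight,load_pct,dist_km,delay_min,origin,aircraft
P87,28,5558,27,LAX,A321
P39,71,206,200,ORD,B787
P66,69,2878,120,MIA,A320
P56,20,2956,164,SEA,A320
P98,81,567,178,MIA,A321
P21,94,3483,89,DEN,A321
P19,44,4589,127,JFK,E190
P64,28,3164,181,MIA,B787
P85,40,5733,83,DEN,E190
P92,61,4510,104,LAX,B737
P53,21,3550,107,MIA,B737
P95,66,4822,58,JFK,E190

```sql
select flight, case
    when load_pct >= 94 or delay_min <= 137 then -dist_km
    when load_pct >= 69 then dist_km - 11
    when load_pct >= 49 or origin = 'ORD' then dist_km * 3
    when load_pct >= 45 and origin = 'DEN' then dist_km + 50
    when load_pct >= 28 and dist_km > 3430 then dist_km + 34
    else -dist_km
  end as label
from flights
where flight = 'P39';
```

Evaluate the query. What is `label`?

flight = P39: load_pct=71, dist_km=206, delay_min=200, origin=ORD, aircraft=B787.
load_pct >= 94 or delay_min <= 137 → false
load_pct >= 69 → true → 195

195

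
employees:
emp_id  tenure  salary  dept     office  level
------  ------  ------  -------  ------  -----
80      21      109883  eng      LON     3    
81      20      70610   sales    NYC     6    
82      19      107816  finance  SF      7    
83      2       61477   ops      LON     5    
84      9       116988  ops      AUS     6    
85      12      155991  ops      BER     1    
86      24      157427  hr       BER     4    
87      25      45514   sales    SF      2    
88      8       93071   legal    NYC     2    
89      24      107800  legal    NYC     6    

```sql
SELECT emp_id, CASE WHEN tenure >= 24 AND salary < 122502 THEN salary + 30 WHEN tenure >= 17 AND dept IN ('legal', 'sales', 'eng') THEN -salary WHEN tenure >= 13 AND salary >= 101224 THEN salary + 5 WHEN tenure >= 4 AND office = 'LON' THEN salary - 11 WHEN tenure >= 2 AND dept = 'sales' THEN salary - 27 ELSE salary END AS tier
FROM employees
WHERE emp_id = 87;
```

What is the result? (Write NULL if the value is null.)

emp_id = 87: tenure=25, salary=45514, dept=sales, office=SF, level=2.
tenure >= 24 AND salary < 122502 → true → 45544

45544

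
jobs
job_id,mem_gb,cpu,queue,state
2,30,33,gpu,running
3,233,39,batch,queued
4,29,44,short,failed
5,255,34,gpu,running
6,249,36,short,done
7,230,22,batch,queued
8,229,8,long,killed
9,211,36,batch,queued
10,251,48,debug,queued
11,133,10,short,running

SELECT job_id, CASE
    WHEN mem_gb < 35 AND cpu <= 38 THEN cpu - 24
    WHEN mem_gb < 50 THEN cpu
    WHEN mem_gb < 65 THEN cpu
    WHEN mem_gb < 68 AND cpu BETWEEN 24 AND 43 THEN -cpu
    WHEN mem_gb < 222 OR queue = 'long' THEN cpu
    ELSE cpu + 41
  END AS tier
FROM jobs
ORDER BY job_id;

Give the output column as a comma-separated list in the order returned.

job_id=2: mem_gb < 35 AND cpu <= 38 → 9
job_id=3: ELSE → 80
job_id=4: mem_gb < 50 → 44
job_id=5: ELSE → 75
job_id=6: ELSE → 77
job_id=7: ELSE → 63
job_id=8: mem_gb < 222 OR queue = 'long' → 8
job_id=9: mem_gb < 222 OR queue = 'long' → 36
job_id=10: ELSE → 89
job_id=11: mem_gb < 222 OR queue = 'long' → 10

9, 80, 44, 75, 77, 63, 8, 36, 89, 10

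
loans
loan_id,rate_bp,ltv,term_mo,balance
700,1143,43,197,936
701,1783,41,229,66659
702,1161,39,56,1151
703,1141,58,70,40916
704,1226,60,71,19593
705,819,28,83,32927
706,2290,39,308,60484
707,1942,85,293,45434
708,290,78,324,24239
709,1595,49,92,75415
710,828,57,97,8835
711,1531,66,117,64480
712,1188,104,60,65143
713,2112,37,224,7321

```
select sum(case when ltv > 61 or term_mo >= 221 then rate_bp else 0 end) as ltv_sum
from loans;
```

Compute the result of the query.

loan_id=700: ✗
loan_id=701: ✓ → 1783
loan_id=702: ✗
loan_id=703: ✗
loan_id=704: ✗
loan_id=705: ✗
loan_id=706: ✓ → 2290
loan_id=707: ✓ → 1942
loan_id=708: ✓ → 290
loan_id=709: ✗
loan_id=710: ✗
loan_id=711: ✓ → 1531
loan_id=712: ✓ → 1188
loan_id=713: ✓ → 2112
ltv_sum = 1783 + 2290 + 1942 + 290 + 1531 + 1188 + 2112 = 11136

11136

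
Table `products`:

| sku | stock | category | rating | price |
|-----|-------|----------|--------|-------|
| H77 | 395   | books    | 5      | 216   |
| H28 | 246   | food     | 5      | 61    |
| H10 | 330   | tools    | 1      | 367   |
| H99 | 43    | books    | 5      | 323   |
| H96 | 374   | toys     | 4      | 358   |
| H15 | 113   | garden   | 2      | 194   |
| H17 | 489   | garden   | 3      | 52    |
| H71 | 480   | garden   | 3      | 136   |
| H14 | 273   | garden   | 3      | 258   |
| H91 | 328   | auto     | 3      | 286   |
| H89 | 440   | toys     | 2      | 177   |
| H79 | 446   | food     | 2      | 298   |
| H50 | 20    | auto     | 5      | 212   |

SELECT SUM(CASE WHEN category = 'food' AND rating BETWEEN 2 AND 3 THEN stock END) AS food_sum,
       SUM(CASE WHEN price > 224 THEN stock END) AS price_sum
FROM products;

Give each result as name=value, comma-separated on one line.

food_sum=446, price_sum=1794

[food_sum: category = 'food' AND rating BETWEEN 2 AND 3]
sku=H77: ✗
sku=H28: ✗
sku=H10: ✗
sku=H99: ✗
sku=H96: ✗
sku=H15: ✗
sku=H17: ✗
sku=H71: ✗
sku=H14: ✗
sku=H91: ✗
sku=H89: ✗
sku=H79: ✓ → 446
sku=H50: ✗
food_sum = 446
—
[price_sum: price > 224]
sku=H77: ✗
sku=H28: ✗
sku=H10: ✓ → 330
sku=H99: ✓ → 43
sku=H96: ✓ → 374
sku=H15: ✗
sku=H17: ✗
sku=H71: ✗
sku=H14: ✓ → 273
sku=H91: ✓ → 328
sku=H89: ✗
sku=H79: ✓ → 446
sku=H50: ✗
price_sum = 330 + 43 + 374 + 273 + 328 + 446 = 1794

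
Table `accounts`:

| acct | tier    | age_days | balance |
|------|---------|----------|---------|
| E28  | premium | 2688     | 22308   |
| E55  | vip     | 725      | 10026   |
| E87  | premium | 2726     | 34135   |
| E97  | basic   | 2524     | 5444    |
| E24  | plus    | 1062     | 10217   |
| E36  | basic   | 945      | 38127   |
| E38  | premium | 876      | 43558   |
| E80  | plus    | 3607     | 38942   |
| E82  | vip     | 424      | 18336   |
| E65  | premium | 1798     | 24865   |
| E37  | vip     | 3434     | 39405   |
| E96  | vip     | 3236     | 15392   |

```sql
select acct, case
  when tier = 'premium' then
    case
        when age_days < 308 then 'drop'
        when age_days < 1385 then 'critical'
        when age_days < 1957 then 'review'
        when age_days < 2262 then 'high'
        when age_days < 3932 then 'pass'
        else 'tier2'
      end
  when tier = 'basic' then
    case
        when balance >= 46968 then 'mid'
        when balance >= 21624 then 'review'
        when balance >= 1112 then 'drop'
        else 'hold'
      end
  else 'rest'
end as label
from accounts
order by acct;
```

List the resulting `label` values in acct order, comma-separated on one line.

rest, pass, review, rest, critical, rest, review, rest, rest, pass, rest, drop

acct=E24: tier='plus' → outer ELSE → rest
acct=E28: tier='premium' → inner[age_days < 3932] → pass
acct=E36: tier='basic' → inner[balance >= 21624] → review
acct=E37: tier='vip' → outer ELSE → rest
acct=E38: tier='premium' → inner[age_days < 1385] → critical
acct=E55: tier='vip' → outer ELSE → rest
acct=E65: tier='premium' → inner[age_days < 1957] → review
acct=E80: tier='plus' → outer ELSE → rest
acct=E82: tier='vip' → outer ELSE → rest
acct=E87: tier='premium' → inner[age_days < 3932] → pass
acct=E96: tier='vip' → outer ELSE → rest
acct=E97: tier='basic' → inner[balance >= 1112] → drop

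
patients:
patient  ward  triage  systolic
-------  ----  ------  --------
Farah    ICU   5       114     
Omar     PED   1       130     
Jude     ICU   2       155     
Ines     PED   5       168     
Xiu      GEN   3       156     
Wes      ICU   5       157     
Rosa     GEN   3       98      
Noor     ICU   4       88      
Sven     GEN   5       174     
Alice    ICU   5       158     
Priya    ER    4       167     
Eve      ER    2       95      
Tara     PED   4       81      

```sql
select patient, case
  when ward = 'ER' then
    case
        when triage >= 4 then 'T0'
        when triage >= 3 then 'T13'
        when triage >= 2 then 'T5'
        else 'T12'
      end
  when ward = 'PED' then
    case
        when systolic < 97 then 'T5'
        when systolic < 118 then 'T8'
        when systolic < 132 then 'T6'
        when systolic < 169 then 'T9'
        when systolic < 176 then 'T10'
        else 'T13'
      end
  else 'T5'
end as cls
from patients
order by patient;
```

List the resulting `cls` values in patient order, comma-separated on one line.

T5, T5, T5, T9, T5, T5, T6, T0, T5, T5, T5, T5, T5

patient=Alice: ward='ICU' → outer ELSE → T5
patient=Eve: ward='ER' → inner[triage >= 2] → T5
patient=Farah: ward='ICU' → outer ELSE → T5
patient=Ines: ward='PED' → inner[systolic < 169] → T9
patient=Jude: ward='ICU' → outer ELSE → T5
patient=Noor: ward='ICU' → outer ELSE → T5
patient=Omar: ward='PED' → inner[systolic < 132] → T6
patient=Priya: ward='ER' → inner[triage >= 4] → T0
patient=Rosa: ward='GEN' → outer ELSE → T5
patient=Sven: ward='GEN' → outer ELSE → T5
patient=Tara: ward='PED' → inner[systolic < 97] → T5
patient=Wes: ward='ICU' → outer ELSE → T5
patient=Xiu: ward='GEN' → outer ELSE → T5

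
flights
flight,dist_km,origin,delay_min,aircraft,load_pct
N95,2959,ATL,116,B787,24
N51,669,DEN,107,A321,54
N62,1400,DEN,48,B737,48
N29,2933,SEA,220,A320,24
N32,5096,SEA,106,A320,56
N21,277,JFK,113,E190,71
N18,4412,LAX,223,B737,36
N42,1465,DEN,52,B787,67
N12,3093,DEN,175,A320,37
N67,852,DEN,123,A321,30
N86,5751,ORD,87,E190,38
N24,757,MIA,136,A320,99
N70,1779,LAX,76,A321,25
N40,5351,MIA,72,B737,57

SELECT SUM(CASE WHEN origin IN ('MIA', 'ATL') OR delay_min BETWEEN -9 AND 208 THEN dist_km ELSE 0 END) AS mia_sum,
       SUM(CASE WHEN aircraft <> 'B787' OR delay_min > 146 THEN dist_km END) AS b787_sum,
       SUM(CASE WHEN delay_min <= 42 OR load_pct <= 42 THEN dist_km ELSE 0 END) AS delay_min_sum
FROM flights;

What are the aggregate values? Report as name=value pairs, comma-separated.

[mia_sum: origin IN ('MIA', 'ATL') OR delay_min BETWEEN -9 AND 208]
flight=N95: ✓ → 2959
flight=N51: ✓ → 669
flight=N62: ✓ → 1400
flight=N29: ✗
flight=N32: ✓ → 5096
flight=N21: ✓ → 277
flight=N18: ✗
flight=N42: ✓ → 1465
flight=N12: ✓ → 3093
flight=N67: ✓ → 852
flight=N86: ✓ → 5751
flight=N24: ✓ → 757
flight=N70: ✓ → 1779
flight=N40: ✓ → 5351
mia_sum = 2959 + 669 + 1400 + 5096 + 277 + 1465 + 3093 + 852 + 5751 + 757 + 1779 + 5351 = 29449
—
[b787_sum: aircraft <> 'B787' OR delay_min > 146]
flight=N95: ✗
flight=N51: ✓ → 669
flight=N62: ✓ → 1400
flight=N29: ✓ → 2933
flight=N32: ✓ → 5096
flight=N21: ✓ → 277
flight=N18: ✓ → 4412
flight=N42: ✗
flight=N12: ✓ → 3093
flight=N67: ✓ → 852
flight=N86: ✓ → 5751
flight=N24: ✓ → 757
flight=N70: ✓ → 1779
flight=N40: ✓ → 5351
b787_sum = 669 + 1400 + 2933 + 5096 + 277 + 4412 + 3093 + 852 + 5751 + 757 + 1779 + 5351 = 32370
—
[delay_min_sum: delay_min <= 42 OR load_pct <= 42]
flight=N95: ✓ → 2959
flight=N51: ✗
flight=N62: ✗
flight=N29: ✓ → 2933
flight=N32: ✗
flight=N21: ✗
flight=N18: ✓ → 4412
flight=N42: ✗
flight=N12: ✓ → 3093
flight=N67: ✓ → 852
flight=N86: ✓ → 5751
flight=N24: ✗
flight=N70: ✓ → 1779
flight=N40: ✗
delay_min_sum = 2959 + 2933 + 4412 + 3093 + 852 + 5751 + 1779 = 21779

mia_sum=29449, b787_sum=32370, delay_min_sum=21779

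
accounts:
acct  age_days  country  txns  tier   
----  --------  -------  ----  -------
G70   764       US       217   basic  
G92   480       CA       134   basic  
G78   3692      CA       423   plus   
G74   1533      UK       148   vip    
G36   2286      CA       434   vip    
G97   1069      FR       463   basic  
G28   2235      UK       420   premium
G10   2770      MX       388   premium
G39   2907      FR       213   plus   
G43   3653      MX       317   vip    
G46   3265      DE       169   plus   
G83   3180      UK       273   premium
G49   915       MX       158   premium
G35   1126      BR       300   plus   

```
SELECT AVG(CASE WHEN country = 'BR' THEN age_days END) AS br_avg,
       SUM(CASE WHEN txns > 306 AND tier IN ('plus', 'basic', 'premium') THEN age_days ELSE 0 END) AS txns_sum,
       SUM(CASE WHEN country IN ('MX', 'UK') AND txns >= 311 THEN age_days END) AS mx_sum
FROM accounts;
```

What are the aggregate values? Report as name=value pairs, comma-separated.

br_avg=1126, txns_sum=9766, mx_sum=8658

[br_avg: country = 'BR']
acct=G70: ✗
acct=G92: ✗
acct=G78: ✗
acct=G74: ✗
acct=G36: ✗
acct=G97: ✗
acct=G28: ✗
acct=G10: ✗
acct=G39: ✗
acct=G43: ✗
acct=G46: ✗
acct=G83: ✗
acct=G49: ✗
acct=G35: ✓ → 1126
br_avg = 1126
—
[txns_sum: txns > 306 AND tier IN ('plus', 'basic', 'premium')]
acct=G70: ✗
acct=G92: ✗
acct=G78: ✓ → 3692
acct=G74: ✗
acct=G36: ✗
acct=G97: ✓ → 1069
acct=G28: ✓ → 2235
acct=G10: ✓ → 2770
acct=G39: ✗
acct=G43: ✗
acct=G46: ✗
acct=G83: ✗
acct=G49: ✗
acct=G35: ✗
txns_sum = 3692 + 1069 + 2235 + 2770 = 9766
—
[mx_sum: country IN ('MX', 'UK') AND txns >= 311]
acct=G70: ✗
acct=G92: ✗
acct=G78: ✗
acct=G74: ✗
acct=G36: ✗
acct=G97: ✗
acct=G28: ✓ → 2235
acct=G10: ✓ → 2770
acct=G39: ✗
acct=G43: ✓ → 3653
acct=G46: ✗
acct=G83: ✗
acct=G49: ✗
acct=G35: ✗
mx_sum = 2235 + 2770 + 3653 = 8658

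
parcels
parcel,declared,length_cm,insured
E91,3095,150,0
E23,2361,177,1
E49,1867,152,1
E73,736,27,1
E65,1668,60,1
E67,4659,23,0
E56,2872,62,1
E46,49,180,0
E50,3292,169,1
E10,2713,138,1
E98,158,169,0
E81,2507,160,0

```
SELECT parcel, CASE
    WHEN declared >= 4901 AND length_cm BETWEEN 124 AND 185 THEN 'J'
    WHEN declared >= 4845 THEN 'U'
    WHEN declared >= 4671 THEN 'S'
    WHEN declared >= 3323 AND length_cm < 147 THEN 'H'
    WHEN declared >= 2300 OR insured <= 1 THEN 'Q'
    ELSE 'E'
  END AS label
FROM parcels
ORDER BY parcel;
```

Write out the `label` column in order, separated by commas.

parcel=E10: declared >= 2300 OR insured <= 1 → Q
parcel=E23: declared >= 2300 OR insured <= 1 → Q
parcel=E46: declared >= 2300 OR insured <= 1 → Q
parcel=E49: declared >= 2300 OR insured <= 1 → Q
parcel=E50: declared >= 2300 OR insured <= 1 → Q
parcel=E56: declared >= 2300 OR insured <= 1 → Q
parcel=E65: declared >= 2300 OR insured <= 1 → Q
parcel=E67: declared >= 3323 AND length_cm < 147 → H
parcel=E73: declared >= 2300 OR insured <= 1 → Q
parcel=E81: declared >= 2300 OR insured <= 1 → Q
parcel=E91: declared >= 2300 OR insured <= 1 → Q
parcel=E98: declared >= 2300 OR insured <= 1 → Q

Q, Q, Q, Q, Q, Q, Q, H, Q, Q, Q, Q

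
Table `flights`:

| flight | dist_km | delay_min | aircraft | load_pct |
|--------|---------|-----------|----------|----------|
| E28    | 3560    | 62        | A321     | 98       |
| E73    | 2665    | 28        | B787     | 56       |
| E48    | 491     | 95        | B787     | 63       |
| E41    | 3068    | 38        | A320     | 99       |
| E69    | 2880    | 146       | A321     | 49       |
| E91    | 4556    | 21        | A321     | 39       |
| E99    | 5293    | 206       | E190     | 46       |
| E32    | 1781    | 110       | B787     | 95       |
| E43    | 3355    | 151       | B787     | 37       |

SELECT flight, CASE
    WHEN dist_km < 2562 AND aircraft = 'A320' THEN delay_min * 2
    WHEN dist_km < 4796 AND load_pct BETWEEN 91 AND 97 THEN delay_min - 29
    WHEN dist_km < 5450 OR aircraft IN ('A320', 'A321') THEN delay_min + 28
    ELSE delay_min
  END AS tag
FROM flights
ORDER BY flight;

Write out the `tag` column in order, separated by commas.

90, 81, 66, 179, 123, 174, 56, 49, 234

flight=E28: dist_km < 5450 OR aircraft IN ('A320', 'A321') → 90
flight=E32: dist_km < 4796 AND load_pct BETWEEN 91 AND 97 → 81
flight=E41: dist_km < 5450 OR aircraft IN ('A320', 'A321') → 66
flight=E43: dist_km < 5450 OR aircraft IN ('A320', 'A321') → 179
flight=E48: dist_km < 5450 OR aircraft IN ('A320', 'A321') → 123
flight=E69: dist_km < 5450 OR aircraft IN ('A320', 'A321') → 174
flight=E73: dist_km < 5450 OR aircraft IN ('A320', 'A321') → 56
flight=E91: dist_km < 5450 OR aircraft IN ('A320', 'A321') → 49
flight=E99: dist_km < 5450 OR aircraft IN ('A320', 'A321') → 234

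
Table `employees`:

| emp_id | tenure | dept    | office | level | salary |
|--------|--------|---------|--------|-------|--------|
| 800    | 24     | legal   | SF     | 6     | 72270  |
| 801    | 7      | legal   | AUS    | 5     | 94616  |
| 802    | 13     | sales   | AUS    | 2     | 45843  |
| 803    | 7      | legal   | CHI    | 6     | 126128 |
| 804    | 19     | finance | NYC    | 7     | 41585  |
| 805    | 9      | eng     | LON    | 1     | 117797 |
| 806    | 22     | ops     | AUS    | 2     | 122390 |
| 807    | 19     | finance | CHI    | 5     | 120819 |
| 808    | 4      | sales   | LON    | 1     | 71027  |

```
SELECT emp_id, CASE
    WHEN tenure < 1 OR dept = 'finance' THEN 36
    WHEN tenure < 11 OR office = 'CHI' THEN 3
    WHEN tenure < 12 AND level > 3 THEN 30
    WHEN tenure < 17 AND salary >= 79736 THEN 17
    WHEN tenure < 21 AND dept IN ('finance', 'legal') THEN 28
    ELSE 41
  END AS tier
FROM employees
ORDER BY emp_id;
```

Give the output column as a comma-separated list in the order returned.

41, 3, 41, 3, 36, 3, 41, 36, 3

emp_id=800: ELSE → 41
emp_id=801: tenure < 11 OR office = 'CHI' → 3
emp_id=802: ELSE → 41
emp_id=803: tenure < 11 OR office = 'CHI' → 3
emp_id=804: tenure < 1 OR dept = 'finance' → 36
emp_id=805: tenure < 11 OR office = 'CHI' → 3
emp_id=806: ELSE → 41
emp_id=807: tenure < 1 OR dept = 'finance' → 36
emp_id=808: tenure < 11 OR office = 'CHI' → 3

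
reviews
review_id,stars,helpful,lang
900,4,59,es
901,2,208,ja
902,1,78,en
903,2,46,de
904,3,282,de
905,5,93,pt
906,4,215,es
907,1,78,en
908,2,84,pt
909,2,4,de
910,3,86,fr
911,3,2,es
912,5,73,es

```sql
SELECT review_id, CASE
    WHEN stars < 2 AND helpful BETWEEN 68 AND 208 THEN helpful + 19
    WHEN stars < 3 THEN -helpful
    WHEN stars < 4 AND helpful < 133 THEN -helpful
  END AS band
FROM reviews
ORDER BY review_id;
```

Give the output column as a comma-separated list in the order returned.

review_id=900: (no match → NULL) → NULL
review_id=901: stars < 3 → -208
review_id=902: stars < 2 AND helpful BETWEEN 68 AND 208 → 97
review_id=903: stars < 3 → -46
review_id=904: (no match → NULL) → NULL
review_id=905: (no match → NULL) → NULL
review_id=906: (no match → NULL) → NULL
review_id=907: stars < 2 AND helpful BETWEEN 68 AND 208 → 97
review_id=908: stars < 3 → -84
review_id=909: stars < 3 → -4
review_id=910: stars < 4 AND helpful < 133 → -86
review_id=911: stars < 4 AND helpful < 133 → -2
review_id=912: (no match → NULL) → NULL

NULL, -208, 97, -46, NULL, NULL, NULL, 97, -84, -4, -86, -2, NULL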